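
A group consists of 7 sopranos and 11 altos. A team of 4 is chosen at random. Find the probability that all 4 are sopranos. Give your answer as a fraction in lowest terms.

7/612

There are C(18,4) = 3060 possible selections.
Selections with all sopranos: C(7,4) = 35.
Probability = 35/3060 = 7/612.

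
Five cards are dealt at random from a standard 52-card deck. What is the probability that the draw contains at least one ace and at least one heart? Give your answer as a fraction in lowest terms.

229297/866320

There are C(52,5) = 2598960 possible draws.
By inclusion-exclusion on the complements, draws missing all aces or all hearts: C(48,5) + C(39,5) − C(36,5) = 1712304 + 575757 − 376992 = 1911069.
So draws with at least one of each: 2598960 − 1911069 = 687891, probability 687891/2598960 = 229297/866320.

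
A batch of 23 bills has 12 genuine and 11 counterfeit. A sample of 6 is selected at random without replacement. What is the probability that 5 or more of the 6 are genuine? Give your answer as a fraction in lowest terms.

292/3059

Total selections: C(23,6) = 100947.
Favorable selections (5 or more genuine): C(12,5)·C(11,1) + C(12,6)·C(11,0) = 8712 + 924 = 9636.
Probability = 9636/100947 = 292/3059.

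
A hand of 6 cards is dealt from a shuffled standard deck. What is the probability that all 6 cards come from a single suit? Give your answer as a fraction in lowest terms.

There are C(52,6) = 20358520 possible 6-card hands.
Hands of one suit: 4 suits × C(13,6) = 4·1716 = 6864.
Probability = 6864/20358520 = 66/195755.

66/195755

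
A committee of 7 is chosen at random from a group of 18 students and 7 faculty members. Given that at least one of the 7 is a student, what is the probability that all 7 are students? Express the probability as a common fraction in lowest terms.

3536/53411

Work in counts. Selections with at least one student: C(25,7) − C(7,7) = 480700 − 1 = 480699.
Of those, selections where all 7 are students: C(18,7) = 31824.
Conditional probability = 31824/480699 = 3536/53411.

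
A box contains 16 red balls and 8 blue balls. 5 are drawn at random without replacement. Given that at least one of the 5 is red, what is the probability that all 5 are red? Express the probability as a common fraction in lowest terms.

39/379

Work in counts. Selections with at least one red: C(24,5) − C(8,5) = 42504 − 56 = 42448.
Of those, selections where all 5 are red: C(16,5) = 4368.
Conditional probability = 4368/42448 = 39/379.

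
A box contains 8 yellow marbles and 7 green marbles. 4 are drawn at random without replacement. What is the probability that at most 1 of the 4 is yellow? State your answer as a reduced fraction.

There are C(15,4) = 1365 ways to choose the 4.
Favorable selections (at most 1 yellow): C(8,0)·C(7,4) + C(8,1)·C(7,3) = 35 + 280 = 315.
Probability = 315/1365 = 3/13.

3/13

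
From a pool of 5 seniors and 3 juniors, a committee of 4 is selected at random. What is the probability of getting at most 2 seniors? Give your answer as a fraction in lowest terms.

1/2

Total selections: C(8,4) = 70.
Favorable selections (at most 2 seniors): C(5,1)·C(3,3) + C(5,2)·C(3,2) = 5 + 30 = 35.
Probability = 35/70 = 1/2.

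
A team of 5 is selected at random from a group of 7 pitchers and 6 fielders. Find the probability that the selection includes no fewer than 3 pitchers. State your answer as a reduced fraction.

Total selections: C(13,5) = 1287.
Favorable selections (no fewer than 3 pitchers): C(7,3)·C(6,2) + C(7,4)·C(6,1) + C(7,5)·C(6,0) = 525 + 210 + 21 = 756.
Probability = 756/1287 = 84/143.

84/143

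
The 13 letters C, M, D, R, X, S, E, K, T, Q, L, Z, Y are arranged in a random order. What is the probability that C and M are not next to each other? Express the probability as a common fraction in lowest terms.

11/13

There are 13! = 6227020800 arrangements.
Arrangements with C and M adjacent: 2·12! = 958003200.
So not adjacent: 6227020800 − 958003200 = 5269017600, probability 5269017600/6227020800 = 11/13.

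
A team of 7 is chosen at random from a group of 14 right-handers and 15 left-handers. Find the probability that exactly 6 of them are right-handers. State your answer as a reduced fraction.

There are C(29,7) = 1560780 ways to choose 7 from 29.
Selections with exactly 6 right-handers: choose 6 of the 14 right-handers and 1 of the 15 left-handers, C(14,6)·C(15,1) = 3003·15 = 45045.
Probability = 45045/1560780 = 77/2668.

77/2668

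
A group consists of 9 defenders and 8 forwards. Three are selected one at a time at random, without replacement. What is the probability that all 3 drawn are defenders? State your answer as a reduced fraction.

21/170

Multiply the conditional probabilities at each draw: 9/17 · 8/16 · 7/15 = 504/4080 = 21/170.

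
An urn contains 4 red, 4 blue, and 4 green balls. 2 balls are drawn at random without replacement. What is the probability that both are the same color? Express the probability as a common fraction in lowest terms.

There are C(12,2) = 66 ways to draw 2 balls.
All same color: C(4,2) + C(4,2) + C(4,2) = 6 + 6 + 6 = 18.
Probability = 18/66 = 3/11.

3/11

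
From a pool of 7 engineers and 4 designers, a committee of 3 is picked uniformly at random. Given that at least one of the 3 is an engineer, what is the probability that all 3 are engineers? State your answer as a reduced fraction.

Work in counts. Selections with at least one engineer: C(11,3) − C(4,3) = 165 − 4 = 161.
Of those, selections where all 3 are engineers: C(7,3) = 35.
Conditional probability = 35/161 = 5/23.

5/23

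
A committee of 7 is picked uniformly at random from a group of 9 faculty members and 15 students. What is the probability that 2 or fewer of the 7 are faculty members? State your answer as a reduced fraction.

Total selections: C(24,7) = 346104.
Favorable selections (2 or fewer faculty members): C(9,0)·C(15,7) + C(9,1)·C(15,6) + C(9,2)·C(15,5) = 6435 + 45045 + 108108 = 159588.
Probability = 159588/346104 = 403/874.

403/874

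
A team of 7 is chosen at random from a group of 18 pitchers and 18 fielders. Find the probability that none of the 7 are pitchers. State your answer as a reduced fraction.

There are C(36,7) = 8347680 possible selections.
Selections with no pitchers (all fielders): C(18,7) = 31824.
Probability = 31824/8347680 = 13/3410.

13/3410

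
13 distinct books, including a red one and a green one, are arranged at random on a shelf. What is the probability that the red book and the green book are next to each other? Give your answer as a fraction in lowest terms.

There are 13! = 6227020800 arrangements.
Treat the red book and the green book as a block: 12! arrangements of the blocks × 2 orders within the block = 2·479001600 = 958003200.
Probability = 958003200/6227020800 = 2/13.

2/13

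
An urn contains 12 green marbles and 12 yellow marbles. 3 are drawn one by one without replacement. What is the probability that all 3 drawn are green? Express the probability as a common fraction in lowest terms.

Multiply the conditional probabilities at each draw: 12/24 · 11/23 · 10/22 = 1320/12144 = 5/46.

5/46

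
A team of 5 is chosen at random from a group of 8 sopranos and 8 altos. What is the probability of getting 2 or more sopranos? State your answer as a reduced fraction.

67/78

Total selections: C(16,5) = 4368.
Count the complement (fewer than 2 sopranos): C(8,0)·C(8,5) + C(8,1)·C(8,4) = 56 + 560 = 616.
Probability = 1 − 616/4368 = 3752/4368 = 67/78.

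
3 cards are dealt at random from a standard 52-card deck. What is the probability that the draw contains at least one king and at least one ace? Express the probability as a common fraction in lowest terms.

188/5525

There are C(52,3) = 22100 possible draws.
By inclusion-exclusion on the complements, draws missing all kings or all aces: C(48,3) + C(48,3) − C(44,3) = 17296 + 17296 − 13244 = 21348.
So draws with at least one of each: 22100 − 21348 = 752, probability 752/22100 = 188/5525.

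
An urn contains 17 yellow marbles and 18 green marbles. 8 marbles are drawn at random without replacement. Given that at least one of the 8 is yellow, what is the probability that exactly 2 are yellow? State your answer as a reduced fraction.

Work in counts. Selections with at least one yellow: C(35,8) − C(18,8) = 23535820 − 43758 = 23492062.
Of those, selections where exactly 2 are yellow: C(17,2)·C(18,6) = 136·18564 = 2524704.
Conditional probability = 2524704/23492062 = 74256/690943.

74256/690943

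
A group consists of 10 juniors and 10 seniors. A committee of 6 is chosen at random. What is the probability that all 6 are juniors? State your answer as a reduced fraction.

7/1292

There are C(20,6) = 38760 possible selections.
Selections with all juniors: C(10,6) = 210.
Probability = 210/38760 = 7/1292.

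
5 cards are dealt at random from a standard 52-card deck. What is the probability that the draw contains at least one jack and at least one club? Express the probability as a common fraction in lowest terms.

There are C(52,5) = 2598960 possible draws.
By inclusion-exclusion on the complements, draws missing all jacks or all clubs: C(48,5) + C(39,5) − C(36,5) = 1712304 + 575757 − 376992 = 1911069.
So draws with at least one of each: 2598960 − 1911069 = 687891, probability 687891/2598960 = 229297/866320.

229297/866320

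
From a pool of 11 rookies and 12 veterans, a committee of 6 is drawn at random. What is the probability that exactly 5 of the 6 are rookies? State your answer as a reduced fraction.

24/437

There are C(23,6) = 100947 ways to choose 6 from 23.
Selections with exactly 5 rookies: choose 5 of the 11 rookies and 1 of the 12 veterans, C(11,5)·C(12,1) = 462·12 = 5544.
Probability = 5544/100947 = 24/437.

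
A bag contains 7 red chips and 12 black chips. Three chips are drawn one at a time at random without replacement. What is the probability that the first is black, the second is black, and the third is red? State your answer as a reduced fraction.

154/969

Multiply the conditional probabilities at each draw: 12/19 · 11/18 · 7/17 = 924/5814 = 154/969.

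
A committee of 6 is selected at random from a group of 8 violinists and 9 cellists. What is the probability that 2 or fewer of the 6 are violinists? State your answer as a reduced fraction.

Total selections: C(17,6) = 12376.
Favorable selections (2 or fewer violinists): C(8,0)·C(9,6) + C(8,1)·C(9,5) + C(8,2)·C(9,4) = 84 + 1008 + 3528 = 4620.
Probability = 4620/12376 = 165/442.

165/442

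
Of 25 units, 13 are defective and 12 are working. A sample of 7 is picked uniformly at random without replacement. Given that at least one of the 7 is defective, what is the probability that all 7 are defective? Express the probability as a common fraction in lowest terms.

3/839

Work in counts. Selections with at least one defective: C(25,7) − C(12,7) = 480700 − 792 = 479908.
Of those, selections where all 7 are defective: C(13,7) = 1716.
Conditional probability = 1716/479908 = 3/839.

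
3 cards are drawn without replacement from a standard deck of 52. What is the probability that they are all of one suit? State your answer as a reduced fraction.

22/425

There are C(52,3) = 22100 possible 3-card hands.
Hands of one suit: 4 suits × C(13,3) = 4·286 = 1144.
Probability = 1144/22100 = 22/425.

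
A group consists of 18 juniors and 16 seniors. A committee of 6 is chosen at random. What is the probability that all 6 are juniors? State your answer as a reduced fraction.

273/19778

There are C(34,6) = 1344904 possible selections.
Selections with all juniors: C(18,6) = 18564.
Probability = 18564/1344904 = 273/19778.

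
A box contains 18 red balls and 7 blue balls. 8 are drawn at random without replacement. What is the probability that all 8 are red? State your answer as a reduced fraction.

There are C(25,8) = 1081575 possible selections.
Selections with all red: C(18,8) = 43758.
Probability = 43758/1081575 = 442/10925.

442/10925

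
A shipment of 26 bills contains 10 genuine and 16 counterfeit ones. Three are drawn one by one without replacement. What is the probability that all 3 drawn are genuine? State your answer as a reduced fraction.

3/65

Multiply the conditional probabilities at each draw: 10/26 · 9/25 · 8/24 = 720/15600 = 3/65.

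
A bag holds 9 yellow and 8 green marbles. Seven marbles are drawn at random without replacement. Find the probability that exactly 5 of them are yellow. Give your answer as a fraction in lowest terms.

Total number of selections: C(17,7) = 19448.
Selections with exactly 5 yellow: choose 5 of the 9 yellow and 2 of the 8 green, C(9,5)·C(8,2) = 126·28 = 3528.
Probability = 3528/19448 = 441/2431.

441/2431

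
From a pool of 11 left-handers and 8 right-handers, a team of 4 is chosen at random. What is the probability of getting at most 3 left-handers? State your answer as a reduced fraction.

Total selections: C(19,4) = 3876.
Favorable selections (at most 3 left-handers): C(11,0)·C(8,4) + C(11,1)·C(8,3) + C(11,2)·C(8,2) + C(11,3)·C(8,1) = 70 + 616 + 1540 + 1320 = 3546.
Probability = 3546/3876 = 591/646.

591/646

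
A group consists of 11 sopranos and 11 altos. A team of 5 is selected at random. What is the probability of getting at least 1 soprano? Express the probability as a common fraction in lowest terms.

There are C(22,5) = 26334 ways to choose the 5.
The complement is all 5 are altos: C(11,5) = 462.
Probability = 1 − 462/26334 = 25872/26334 = 56/57.

56/57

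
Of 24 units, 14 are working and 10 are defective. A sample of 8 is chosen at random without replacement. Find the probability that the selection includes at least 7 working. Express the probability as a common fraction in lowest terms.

377/7429

There are C(24,8) = 735471 ways to choose the 8.
Favorable selections (at least 7 working): C(14,7)·C(10,1) + C(14,8)·C(10,0) = 34320 + 3003 = 37323.
Probability = 37323/735471 = 377/7429.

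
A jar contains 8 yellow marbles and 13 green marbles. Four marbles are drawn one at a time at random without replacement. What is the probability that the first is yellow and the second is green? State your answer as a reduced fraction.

26/105

Multiply the conditional probabilities at each draw: 8/21 · 13/20 = 104/420 = 26/105.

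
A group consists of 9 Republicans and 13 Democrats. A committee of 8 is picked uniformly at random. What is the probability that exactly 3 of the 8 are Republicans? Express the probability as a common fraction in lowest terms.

546/1615

There are C(22,8) = 319770 ways to choose 8 from 22.
Selections with exactly 3 Republicans: choose 3 of the 9 Republicans and 5 of the 13 Democrats, C(9,3)·C(13,5) = 84·1287 = 108108.
Probability = 108108/319770 = 546/1615.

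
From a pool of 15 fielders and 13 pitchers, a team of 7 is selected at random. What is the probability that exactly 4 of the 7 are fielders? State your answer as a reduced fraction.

91/276

Total number of selections: C(28,7) = 1184040.
Selections with exactly 4 fielders: choose 4 of the 15 fielders and 3 of the 13 pitchers, C(15,4)·C(13,3) = 1365·286 = 390390.
Probability = 390390/1184040 = 91/276.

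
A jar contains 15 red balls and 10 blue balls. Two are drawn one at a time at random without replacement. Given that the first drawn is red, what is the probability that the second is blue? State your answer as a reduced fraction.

5/12

After removing one red, 24 remain: 14 red and 10 blue.
So the probability the next is blue is 10/24 = 5/12.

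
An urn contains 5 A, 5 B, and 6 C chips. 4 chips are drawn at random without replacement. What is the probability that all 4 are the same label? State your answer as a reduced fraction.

5/364

There are C(16,4) = 1820 ways to draw 4 chips.
All same label: C(5,4) + C(5,4) + C(6,4) = 5 + 5 + 15 = 25.
Probability = 25/1820 = 5/364.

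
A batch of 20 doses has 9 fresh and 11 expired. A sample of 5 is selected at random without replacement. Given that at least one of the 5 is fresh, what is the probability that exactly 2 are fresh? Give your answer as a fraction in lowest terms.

990/2507

Work in counts. Selections with at least one fresh: C(20,5) − C(11,5) = 15504 − 462 = 15042.
Of those, selections where exactly 2 are fresh: C(9,2)·C(11,3) = 36·165 = 5940.
Conditional probability = 5940/15042 = 990/2507.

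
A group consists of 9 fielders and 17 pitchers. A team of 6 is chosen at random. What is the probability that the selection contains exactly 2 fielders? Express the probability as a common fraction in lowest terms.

1224/3289

There are C(26,6) = 230230 ways to choose 6 from 26.
Selections with exactly 2 fielders: choose 2 of the 9 fielders and 4 of the 17 pitchers, C(9,2)·C(17,4) = 36·2380 = 85680.
Probability = 85680/230230 = 1224/3289.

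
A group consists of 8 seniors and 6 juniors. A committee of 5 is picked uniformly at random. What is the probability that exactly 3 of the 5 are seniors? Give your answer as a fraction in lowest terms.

There are C(14,5) = 2002 ways to choose 5 from 14.
Selections with exactly 3 seniors: choose 3 of the 8 seniors and 2 of the 6 juniors, C(8,3)·C(6,2) = 56·15 = 840.
Probability = 840/2002 = 60/143.

60/143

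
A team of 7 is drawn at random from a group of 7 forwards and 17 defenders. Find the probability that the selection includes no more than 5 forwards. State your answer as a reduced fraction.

Total selections: C(24,7) = 346104.
Count the complement (more than 5 forwards): C(7,6)·C(17,1) + C(7,7)·C(17,0) = 119 + 1 = 120.
Probability = 1 − 120/346104 = 345984/346104 = 14416/14421.

14416/14421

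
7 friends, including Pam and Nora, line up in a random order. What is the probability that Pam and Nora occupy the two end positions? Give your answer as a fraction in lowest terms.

1/21

There are 7! = 5040 arrangements.
Place Pam and Nora at the ends in 2 ways, arrange the remaining 5 in 5! = 120 ways: 2·120 = 240.
Probability = 240/5040 = 1/21.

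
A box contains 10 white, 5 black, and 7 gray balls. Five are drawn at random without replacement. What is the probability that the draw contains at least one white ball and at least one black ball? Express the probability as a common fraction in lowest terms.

19375/26334

There are C(22,5) = 26334 possible draws.
By inclusion-exclusion on the complements, draws missing all white or all black: C(12,5) + C(17,5) − C(7,5) = 792 + 6188 − 21 = 6959.
So draws with at least one of each: 26334 − 6959 = 19375, probability 19375/26334.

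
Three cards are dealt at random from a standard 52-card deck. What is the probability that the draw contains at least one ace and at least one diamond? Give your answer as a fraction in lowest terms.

33/260

There are C(52,3) = 22100 possible draws.
By inclusion-exclusion on the complements, draws missing all aces or all diamonds: C(48,3) + C(39,3) − C(36,3) = 17296 + 9139 − 7140 = 19295.
So draws with at least one of each: 22100 − 19295 = 2805, probability 2805/22100 = 33/260.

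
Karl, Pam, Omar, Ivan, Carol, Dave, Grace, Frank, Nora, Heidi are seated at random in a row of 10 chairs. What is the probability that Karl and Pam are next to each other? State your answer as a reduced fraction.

1/5

There are 10! = 3628800 arrangements.
Treat Karl and Pam as a block: 9! arrangements of the blocks × 2 orders within the block = 2·362880 = 725760.
Probability = 725760/3628800 = 1/5.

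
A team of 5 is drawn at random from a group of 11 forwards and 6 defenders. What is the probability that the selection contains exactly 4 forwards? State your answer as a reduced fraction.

There are C(17,5) = 6188 ways to choose 5 from 17.
Selections with exactly 4 forwards: choose 4 of the 11 forwards and 1 of the 6 defenders, C(11,4)·C(6,1) = 330·6 = 1980.
Probability = 1980/6188 = 495/1547.

495/1547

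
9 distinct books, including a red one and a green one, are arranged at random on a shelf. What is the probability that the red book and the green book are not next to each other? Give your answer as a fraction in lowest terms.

7/9

There are 9! = 362880 arrangements.
Arrangements with the red book and the green book adjacent: 2·8! = 80640.
So not adjacent: 362880 − 80640 = 282240, probability 282240/362880 = 7/9.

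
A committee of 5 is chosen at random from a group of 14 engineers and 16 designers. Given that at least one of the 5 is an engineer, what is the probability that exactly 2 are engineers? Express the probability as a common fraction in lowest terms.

280/759

Work in counts. Selections with at least one engineer: C(30,5) − C(16,5) = 142506 − 4368 = 138138.
Of those, selections where exactly 2 are engineers: C(14,2)·C(16,3) = 91·560 = 50960.
Conditional probability = 50960/138138 = 280/759.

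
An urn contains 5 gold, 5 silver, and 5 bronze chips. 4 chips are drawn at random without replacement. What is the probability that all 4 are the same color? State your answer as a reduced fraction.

1/91

There are C(15,4) = 1365 ways to draw 4 chips.
All same color: C(5,4) + C(5,4) + C(5,4) = 5 + 5 + 5 = 15.
Probability = 15/1365 = 1/91.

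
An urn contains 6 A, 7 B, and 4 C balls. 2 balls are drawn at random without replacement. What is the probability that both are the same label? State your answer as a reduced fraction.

21/68

There are C(17,2) = 136 ways to draw 2 balls.
All same label: C(6,2) + C(7,2) + C(4,2) = 15 + 21 + 6 = 42.
Probability = 42/136 = 21/68.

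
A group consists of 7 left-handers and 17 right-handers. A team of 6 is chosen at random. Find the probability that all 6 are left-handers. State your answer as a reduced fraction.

There are C(24,6) = 134596 possible selections.
Selections with all left-handers: C(7,6) = 7.
Probability = 7/134596 = 1/19228.

1/19228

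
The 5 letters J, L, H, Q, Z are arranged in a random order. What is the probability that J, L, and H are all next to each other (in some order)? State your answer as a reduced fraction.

There are 5! = 120 arrangements.
Treat the three as one block: 3! placements × 3! orders within the block = 6·6 = 36.
Probability = 36/120 = 3/10.

3/10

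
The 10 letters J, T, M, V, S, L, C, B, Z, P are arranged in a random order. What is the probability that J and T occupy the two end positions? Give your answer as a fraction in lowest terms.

1/45

There are 10! = 3628800 arrangements.
Place J and T at the ends in 2 ways, arrange the remaining 8 in 8! = 40320 ways: 2·40320 = 80640.
Probability = 80640/3628800 = 1/45.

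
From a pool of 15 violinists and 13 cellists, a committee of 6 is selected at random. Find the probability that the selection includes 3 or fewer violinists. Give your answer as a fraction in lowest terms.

1243/2070

Total selections: C(28,6) = 376740.
Count the complement (more than 3 violinists): C(15,4)·C(13,2) + C(15,5)·C(13,1) + C(15,6)·C(13,0) = 106470 + 39039 + 5005 = 150514.
Probability = 1 − 150514/376740 = 226226/376740 = 1243/2070.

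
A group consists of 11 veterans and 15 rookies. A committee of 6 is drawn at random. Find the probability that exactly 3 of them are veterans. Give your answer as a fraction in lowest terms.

There are C(26,6) = 230230 ways to choose 6 from 26.
Selections with exactly 3 veterans: choose 3 of the 11 veterans and 3 of the 15 rookies, C(11,3)·C(15,3) = 165·455 = 75075.
Probability = 75075/230230 = 15/46.

15/46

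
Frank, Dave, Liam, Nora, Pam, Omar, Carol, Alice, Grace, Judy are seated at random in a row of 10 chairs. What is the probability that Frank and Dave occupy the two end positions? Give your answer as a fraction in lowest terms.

1/45

There are 10! = 3628800 arrangements.
Place Frank and Dave at the ends in 2 ways, arrange the remaining 8 in 8! = 40320 ways: 2·40320 = 80640.
Probability = 80640/3628800 = 1/45.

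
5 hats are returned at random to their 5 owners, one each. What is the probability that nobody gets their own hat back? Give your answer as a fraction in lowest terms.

11/30

There are 5! = 120 assignments.
By inclusion-exclusion, assignments with no fixed points: C(5,0)·5! − C(5,1)·4! + C(5,2)·3! − C(5,3)·2! + C(5,4)·1! − C(5,5)·0! = 44.
Probability = 44/120 = 11/30.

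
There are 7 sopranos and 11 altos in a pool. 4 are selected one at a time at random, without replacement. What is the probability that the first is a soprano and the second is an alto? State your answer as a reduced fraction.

Multiply the conditional probabilities at each draw: 7/18 · 11/17 = 77/306.

77/306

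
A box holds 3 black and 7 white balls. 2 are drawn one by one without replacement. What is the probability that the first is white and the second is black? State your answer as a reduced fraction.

Multiply the conditional probabilities at each draw: 7/10 · 3/9 = 21/90 = 7/30.

7/30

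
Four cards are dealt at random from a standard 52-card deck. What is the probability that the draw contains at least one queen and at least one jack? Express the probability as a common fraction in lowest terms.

1332/20825

There are C(52,4) = 270725 possible draws.
By inclusion-exclusion on the complements, draws missing all queens or all jacks: C(48,4) + C(48,4) − C(44,4) = 194580 + 194580 − 135751 = 253409.
So draws with at least one of each: 270725 − 253409 = 17316, probability 17316/270725 = 1332/20825.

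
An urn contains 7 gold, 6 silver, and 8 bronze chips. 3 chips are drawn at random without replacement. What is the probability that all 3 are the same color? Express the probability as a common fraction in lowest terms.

111/1330

There are C(21,3) = 1330 ways to draw 3 chips.
All same color: C(7,3) + C(6,3) + C(8,3) = 35 + 20 + 56 = 111.
Probability = 111/1330.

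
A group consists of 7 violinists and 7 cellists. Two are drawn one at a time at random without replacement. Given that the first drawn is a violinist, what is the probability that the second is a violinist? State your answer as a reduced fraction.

After removing one violinist, 13 remain: 6 violinists and 7 cellists.
So the probability the next is a violinist is 6/13.

6/13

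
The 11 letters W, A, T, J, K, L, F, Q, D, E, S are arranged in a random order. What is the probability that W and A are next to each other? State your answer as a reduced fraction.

2/11

There are 11! = 39916800 arrangements.
Treat W and A as a block: 10! arrangements of the blocks × 2 orders within the block = 2·3628800 = 7257600.
Probability = 7257600/39916800 = 2/11.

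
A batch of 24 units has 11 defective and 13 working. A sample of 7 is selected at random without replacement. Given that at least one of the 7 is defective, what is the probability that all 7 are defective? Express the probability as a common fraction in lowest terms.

Work in counts. Selections with at least one defective: C(24,7) − C(13,7) = 346104 − 1716 = 344388.
Of those, selections where all 7 are defective: C(11,7) = 330.
Conditional probability = 330/344388 = 5/5218.

5/5218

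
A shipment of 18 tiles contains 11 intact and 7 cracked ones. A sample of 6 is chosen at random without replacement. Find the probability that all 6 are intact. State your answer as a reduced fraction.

There are C(18,6) = 18564 possible selections.
Selections with all intact: C(11,6) = 462.
Probability = 462/18564 = 11/442.

11/442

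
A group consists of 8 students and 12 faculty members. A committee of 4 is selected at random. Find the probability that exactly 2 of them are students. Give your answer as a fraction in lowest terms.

The sample space is all 4-subsets of the 20: C(20,4) = 4845.
Selections with exactly 2 students: choose 2 of the 8 students and 2 of the 12 faculty members, C(8,2)·C(12,2) = 28·66 = 1848.
Probability = 1848/4845 = 616/1615.

616/1615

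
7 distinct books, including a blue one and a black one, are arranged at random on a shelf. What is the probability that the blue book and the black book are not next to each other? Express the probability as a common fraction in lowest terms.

There are 7! = 5040 arrangements.
Arrangements with the blue book and the black book adjacent: 2·6! = 1440.
So not adjacent: 5040 − 1440 = 3600, probability 3600/5040 = 5/7.

5/7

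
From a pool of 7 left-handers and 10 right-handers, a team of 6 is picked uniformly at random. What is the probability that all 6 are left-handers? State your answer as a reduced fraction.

There are C(17,6) = 12376 possible selections.
Selections with all left-handers: C(7,6) = 7.
Probability = 7/12376 = 1/1768.

1/1768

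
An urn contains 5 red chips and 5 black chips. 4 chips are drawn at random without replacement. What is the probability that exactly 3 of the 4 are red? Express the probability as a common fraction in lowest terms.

The sample space is all 4-subsets of the 10: C(10,4) = 210.
Selections with exactly 3 red: choose 3 of the 5 red and 1 of the 5 black, C(5,3)·C(5,1) = 10·5 = 50.
Probability = 50/210 = 5/21.

5/21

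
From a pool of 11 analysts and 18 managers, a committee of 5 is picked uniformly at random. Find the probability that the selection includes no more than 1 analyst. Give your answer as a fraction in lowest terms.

4692/13195

There are C(29,5) = 118755 ways to choose the 5.
Favorable selections (no more than 1 analyst): C(11,0)·C(18,5) + C(11,1)·C(18,4) = 8568 + 33660 = 42228.
Probability = 42228/118755 = 4692/13195.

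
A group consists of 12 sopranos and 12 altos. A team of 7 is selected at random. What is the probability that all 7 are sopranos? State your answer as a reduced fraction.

There are C(24,7) = 346104 possible selections.
Selections with all sopranos: C(12,7) = 792.
Probability = 792/346104 = 1/437.

1/437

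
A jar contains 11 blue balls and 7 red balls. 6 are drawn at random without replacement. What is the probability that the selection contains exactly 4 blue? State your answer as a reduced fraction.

There are C(18,6) = 18564 ways to choose 6 from 18.
Selections with exactly 4 blue: choose 4 of the 11 blue and 2 of the 7 red, C(11,4)·C(7,2) = 330·21 = 6930.
Probability = 6930/18564 = 165/442.

165/442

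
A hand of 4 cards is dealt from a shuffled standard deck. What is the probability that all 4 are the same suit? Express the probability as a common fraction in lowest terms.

There are C(52,4) = 270725 possible 4-card hands.
Hands of one suit: 4 suits × C(13,4) = 4·715 = 2860.
Probability = 2860/270725 = 44/4165.

44/4165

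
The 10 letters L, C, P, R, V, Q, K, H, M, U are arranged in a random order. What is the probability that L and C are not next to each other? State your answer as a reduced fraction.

4/5

There are 10! = 3628800 arrangements.
Arrangements with L and C adjacent: 2·9! = 725760.
So not adjacent: 3628800 − 725760 = 2903040, probability 2903040/3628800 = 4/5.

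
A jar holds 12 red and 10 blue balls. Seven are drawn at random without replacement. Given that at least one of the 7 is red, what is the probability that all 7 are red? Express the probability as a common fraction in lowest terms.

Work in counts. Selections with at least one red: C(22,7) − C(10,7) = 170544 − 120 = 170424.
Of those, selections where all 7 are red: C(12,7) = 792.
Conditional probability = 792/170424 = 11/2367.

11/2367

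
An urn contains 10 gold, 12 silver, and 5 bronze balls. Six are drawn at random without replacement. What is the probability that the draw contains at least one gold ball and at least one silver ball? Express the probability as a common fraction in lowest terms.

There are C(27,6) = 296010 possible draws.
By inclusion-exclusion on the complements, draws missing all gold or all silver: C(17,6) + C(15,6) − C(5,6) = 12376 + 5005 − 0 = 17381.
So draws with at least one of each: 296010 − 17381 = 278629, probability 278629/296010 = 21433/22770.

21433/22770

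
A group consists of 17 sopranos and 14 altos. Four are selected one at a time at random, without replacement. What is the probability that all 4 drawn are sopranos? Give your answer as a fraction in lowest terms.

68/899

Multiply the conditional probabilities at each draw: 17/31 · 16/30 · 15/29 · 14/28 = 57120/755160 = 68/899.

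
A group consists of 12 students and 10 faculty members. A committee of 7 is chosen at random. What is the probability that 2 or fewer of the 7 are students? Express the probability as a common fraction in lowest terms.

There are C(22,7) = 170544 ways to choose the 7.
Favorable selections (2 or fewer students): C(12,0)·C(10,7) + C(12,1)·C(10,6) + C(12,2)·C(10,5) = 120 + 2520 + 16632 = 19272.
Probability = 19272/170544 = 73/646.

73/646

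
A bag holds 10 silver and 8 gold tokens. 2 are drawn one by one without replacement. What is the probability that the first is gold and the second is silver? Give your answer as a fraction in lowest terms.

Multiply the conditional probabilities at each draw: 8/18 · 10/17 = 80/306 = 40/153.

40/153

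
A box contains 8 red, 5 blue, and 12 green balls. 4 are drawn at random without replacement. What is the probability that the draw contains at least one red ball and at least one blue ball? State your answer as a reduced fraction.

592/1265

There are C(25,4) = 12650 possible draws.
By inclusion-exclusion on the complements, draws missing all red or all blue: C(17,4) + C(20,4) − C(12,4) = 2380 + 4845 − 495 = 6730.
So draws with at least one of each: 12650 − 6730 = 5920, probability 5920/12650 = 592/1265.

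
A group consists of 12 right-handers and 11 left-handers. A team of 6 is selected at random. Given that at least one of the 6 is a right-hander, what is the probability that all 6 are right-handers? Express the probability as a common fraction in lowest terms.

Work in counts. Selections with at least one right-hander: C(23,6) − C(11,6) = 100947 − 462 = 100485.
Of those, selections where all 6 are right-handers: C(12,6) = 924.
Conditional probability = 924/100485 = 4/435.

4/435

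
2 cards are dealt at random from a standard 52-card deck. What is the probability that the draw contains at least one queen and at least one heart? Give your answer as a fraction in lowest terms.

29/442

There are C(52,2) = 1326 possible draws.
By inclusion-exclusion on the complements, draws missing all queens or all hearts: C(48,2) + C(39,2) − C(36,2) = 1128 + 741 − 630 = 1239.
So draws with at least one of each: 1326 − 1239 = 87, probability 87/1326 = 29/442.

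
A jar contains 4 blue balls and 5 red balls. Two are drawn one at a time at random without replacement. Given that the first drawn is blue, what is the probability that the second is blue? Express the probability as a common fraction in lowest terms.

3/8

After removing one blue, 8 remain: 3 blue and 5 red.
So the probability the next is blue is 3/8.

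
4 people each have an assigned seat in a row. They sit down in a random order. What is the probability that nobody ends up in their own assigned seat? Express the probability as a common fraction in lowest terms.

3/8

There are 4! = 24 seatings.
By inclusion-exclusion, seatings with no fixed points: C(4,0)·4! − C(4,1)·3! + C(4,2)·2! − C(4,3)·1! + C(4,4)·0! = 9.
Probability = 9/24 = 3/8.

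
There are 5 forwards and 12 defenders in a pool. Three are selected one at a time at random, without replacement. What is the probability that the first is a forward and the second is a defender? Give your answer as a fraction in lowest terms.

15/68

Multiply the conditional probabilities at each draw: 5/17 · 12/16 = 60/272 = 15/68.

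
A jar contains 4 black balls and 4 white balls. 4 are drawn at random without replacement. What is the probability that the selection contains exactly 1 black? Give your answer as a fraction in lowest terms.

8/35

The sample space is all 4-subsets of the 8: C(8,4) = 70.
Selections with exactly 1 black: choose 1 of the 4 black and 3 of the 4 white, C(4,1)·C(4,3) = 4·4 = 16.
Probability = 16/70 = 8/35.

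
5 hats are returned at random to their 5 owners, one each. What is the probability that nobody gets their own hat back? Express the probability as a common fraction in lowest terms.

11/30

There are 5! = 120 assignments.
By inclusion-exclusion, assignments with no fixed points: C(5,0)·5! − C(5,1)·4! + C(5,2)·3! − C(5,3)·2! + C(5,4)·1! − C(5,5)·0! = 44.
Probability = 44/120 = 11/30.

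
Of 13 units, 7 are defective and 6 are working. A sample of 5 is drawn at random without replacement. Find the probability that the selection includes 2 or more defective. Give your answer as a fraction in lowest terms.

392/429

Total selections: C(13,5) = 1287.
Count the complement (fewer than 2 defective): C(7,0)·C(6,5) + C(7,1)·C(6,4) = 6 + 105 = 111.
Probability = 1 − 111/1287 = 1176/1287 = 392/429.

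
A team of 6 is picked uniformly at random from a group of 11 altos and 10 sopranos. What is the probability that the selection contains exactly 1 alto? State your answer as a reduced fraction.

The sample space is all 6-subsets of the 21: C(21,6) = 54264.
Selections with exactly 1 alto: choose 1 of the 11 altos and 5 of the 10 sopranos, C(11,1)·C(10,5) = 11·252 = 2772.
Probability = 2772/54264 = 33/646.

33/646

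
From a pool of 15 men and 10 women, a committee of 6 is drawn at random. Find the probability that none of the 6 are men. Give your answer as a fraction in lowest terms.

There are C(25,6) = 177100 possible selections.
Selections with no men (all women): C(10,6) = 210.
Probability = 210/177100 = 3/2530.

3/2530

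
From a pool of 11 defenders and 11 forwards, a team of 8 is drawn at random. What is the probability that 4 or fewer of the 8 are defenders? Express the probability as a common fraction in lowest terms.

Total selections: C(22,8) = 319770.
Favorable selections (4 or fewer defenders): C(11,0)·C(11,8) + C(11,1)·C(11,7) + C(11,2)·C(11,6) + C(11,3)·C(11,5) + C(11,4)·C(11,4) = 165 + 3630 + 25410 + 76230 + 108900 = 214335.
Probability = 214335/319770 = 433/646.

433/646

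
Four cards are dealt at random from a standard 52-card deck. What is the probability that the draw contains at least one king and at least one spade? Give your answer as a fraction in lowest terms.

There are C(52,4) = 270725 possible draws.
By inclusion-exclusion on the complements, draws missing all kings or all spades: C(48,4) + C(39,4) − C(36,4) = 194580 + 82251 − 58905 = 217926.
So draws with at least one of each: 270725 − 217926 = 52799, probability 52799/270725.

52799/270725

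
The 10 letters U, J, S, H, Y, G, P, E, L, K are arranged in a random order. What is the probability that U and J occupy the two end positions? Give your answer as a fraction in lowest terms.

There are 10! = 3628800 arrangements.
Place U and J at the ends in 2 ways, arrange the remaining 8 in 8! = 40320 ways: 2·40320 = 80640.
Probability = 80640/3628800 = 1/45.

1/45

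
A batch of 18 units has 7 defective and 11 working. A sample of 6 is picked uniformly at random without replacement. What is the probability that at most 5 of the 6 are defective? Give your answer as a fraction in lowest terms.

2651/2652

There are C(18,6) = 18564 ways to choose the 6.
The complement is exactly 6 defective: C(7,6)·C(11,0) = 7.
Probability = 1 − 7/18564 = 18557/18564 = 2651/2652.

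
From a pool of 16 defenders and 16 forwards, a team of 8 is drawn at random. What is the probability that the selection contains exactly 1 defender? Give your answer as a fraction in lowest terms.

The sample space is all 8-subsets of the 32: C(32,8) = 10518300.
Selections with exactly 1 defender: choose 1 of the 16 defenders and 7 of the 16 forwards, C(16,1)·C(16,7) = 16·11440 = 183040.
Probability = 183040/10518300 = 704/40455.

704/40455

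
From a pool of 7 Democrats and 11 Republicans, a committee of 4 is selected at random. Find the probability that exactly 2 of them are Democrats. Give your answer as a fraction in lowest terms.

77/204

There are C(18,4) = 3060 ways to choose 4 from 18.
Selections with exactly 2 Democrats: choose 2 of the 7 Democrats and 2 of the 11 Republicans, C(7,2)·C(11,2) = 21·55 = 1155.
Probability = 1155/3060 = 77/204.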